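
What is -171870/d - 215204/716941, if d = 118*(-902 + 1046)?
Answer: -21146232673/2030376912 ≈ -10.415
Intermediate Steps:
d = 16992 (d = 118*144 = 16992)
-171870/d - 215204/716941 = -171870/16992 - 215204/716941 = -171870*1/16992 - 215204*1/716941 = -28645/2832 - 215204/716941 = -21146232673/2030376912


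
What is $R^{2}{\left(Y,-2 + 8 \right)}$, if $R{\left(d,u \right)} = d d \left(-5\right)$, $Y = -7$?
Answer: $60025$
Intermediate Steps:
$R{\left(d,u \right)} = - 5 d^{2}$ ($R{\left(d,u \right)} = d^{2} \left(-5\right) = - 5 d^{2}$)
$R^{2}{\left(Y,-2 + 8 \right)} = \left(- 5 \left(-7\right)^{2}\right)^{2} = \left(\left(-5\right) 49\right)^{2} = \left(-245\right)^{2} = 60025$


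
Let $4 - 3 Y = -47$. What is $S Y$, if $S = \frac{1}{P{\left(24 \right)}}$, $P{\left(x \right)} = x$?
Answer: $\frac{17}{24} \approx 0.70833$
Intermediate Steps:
$Y = 17$ ($Y = \frac{4}{3} - - \frac{47}{3} = \frac{4}{3} + \frac{47}{3} = 17$)
$S = \frac{1}{24} \approx 0.041667$
$S Y = \frac{1}{24} \cdot 17 = \frac{17}{24}$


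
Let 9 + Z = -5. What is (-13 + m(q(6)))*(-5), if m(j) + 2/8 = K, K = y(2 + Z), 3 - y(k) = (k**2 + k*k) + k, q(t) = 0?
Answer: 5725/4 ≈ 1431.3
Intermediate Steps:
Z = -14 (Z = -9 - 5 = -14)
y(k) = 3 - k - 2*k**2 (y(k) = 3 - ((k**2 + k*k) + k) = 3 - ((k**2 + k**2) + k) = 3 - (2*k**2 + k) = 3 - (k + 2*k**2) = 3 + (-k - 2*k**2) = 3 - k - 2*k**2)
K = -273 (K = 3 - (2 - 14) - 2*(2 - 14)**2 = 3 - 1*(-12) - 2*(-12)**2 = 3 + 12 - 2*144 = 3 + 12 - 288 = -273)
m(j) = -1093/4 (m(j) = -1/4 - 273 = -1093/4)
(-13 + m(q(6)))*(-5) = (-13 - 1093/4)*(-5) = -1145/4*(-5) = 5725/4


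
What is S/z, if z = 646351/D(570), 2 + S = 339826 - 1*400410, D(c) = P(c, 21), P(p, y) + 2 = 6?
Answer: -242344/646351 ≈ -0.37494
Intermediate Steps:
P(p, y) = 4 (P(p, y) = -2 + 6 = 4)
D(c) = 4
S = -60586 (S = -2 + (339826 - 1*400410) = -2 + (339826 - 400410) = -2 - 60584 = -60586)
z = 646351/4 ≈ 1.6159e+5
S/z = -60586/646351/4 = -60586*4/646351 = -242344/646351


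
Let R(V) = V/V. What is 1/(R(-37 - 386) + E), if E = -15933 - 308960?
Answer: -1/324892 ≈ -3.0779e-6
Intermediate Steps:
E = -324893
R(V) = 1
1/(R(-37 - 386) + E) = 1/(1 - 324893) = 1/(-324892) = -1/324892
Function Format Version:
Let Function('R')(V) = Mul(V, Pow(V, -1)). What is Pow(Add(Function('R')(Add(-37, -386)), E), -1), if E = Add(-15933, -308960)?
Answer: Rational(-1, 324892) ≈ -3.0779e-6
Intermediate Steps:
E = -324893
Function('R')(V) = 1
Pow(Add(Function('R')(Add(-37, -386)), E), -1) = Pow(Add(1, -324893), -1) = Pow(-324892, -1) = Rational(-1, 324892)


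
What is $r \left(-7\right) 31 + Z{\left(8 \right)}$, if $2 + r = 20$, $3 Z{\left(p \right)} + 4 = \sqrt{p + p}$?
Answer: $-3906$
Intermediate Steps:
$Z{\left(p \right)} = - \frac{4}{3} + \frac{\sqrt{2} \sqrt{p}}{3}$ ($Z{\left(p \right)} = - \frac{4}{3} + \frac{\sqrt{p + p}}{3} = - \frac{4}{3} + \frac{\sqrt{2 p}}{3} = - \frac{4}{3} + \frac{\sqrt{2} \sqrt{p}}{3}$)
$r = 18$ ($r = -2 + 20 = 18$)
$r \left(-7\right) 31 + Z{\left(8 \right)} = 18 \left(-7\right) 31 - \left(\frac{4}{3} - \frac{\sqrt{2} \sqrt{8}}{3}\right) = \left(-126\right) 31 - \left(\frac{4}{3} - \frac{\sqrt{2} \cdot 2 \sqrt{2}}{3}\right) = -3906 + \left(- \frac{4}{3} + \frac{4}{3}\right) = -3906 + 0 = -3906$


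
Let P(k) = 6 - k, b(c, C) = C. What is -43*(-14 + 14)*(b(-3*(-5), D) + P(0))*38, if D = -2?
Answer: 0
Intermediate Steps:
-43*(-14 + 14)*(b(-3*(-5), D) + P(0))*38 = -43*(-14 + 14)*(-2 + (6 - 1*0))*38 = -0*(-2 + (6 + 0))*38 = -0*(-2 + 6)*38 = -0*4*38 = -43*0*38 = 0*38 = 0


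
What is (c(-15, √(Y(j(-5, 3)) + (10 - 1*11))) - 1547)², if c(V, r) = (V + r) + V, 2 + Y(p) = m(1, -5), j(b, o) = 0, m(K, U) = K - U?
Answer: (1577 - √3)² ≈ 2.4815e+6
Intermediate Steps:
Y(p) = 4 (Y(p) = -2 + (1 - 1*(-5)) = -2 + (1 + 5) = -2 + 6 = 4)
c(V, r) = r + 2*V
(c(-15, √(Y(j(-5, 3)) + (10 - 1*11))) - 1547)² = ((√(4 + (10 - 1*11)) + 2*(-15)) - 1547)² = ((√(4 + (10 - 11)) - 30) - 1547)² = ((√(4 - 1) - 30) - 1547)² = ((√3 - 30) - 1547)² = ((-30 + √3) - 1547)² = (-1577 + √3)²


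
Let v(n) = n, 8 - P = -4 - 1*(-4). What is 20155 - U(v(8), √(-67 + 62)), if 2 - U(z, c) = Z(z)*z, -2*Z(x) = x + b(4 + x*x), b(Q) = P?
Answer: 20089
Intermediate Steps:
P = 8 (P = 8 - (-4 - 1*(-4)) = 8 - (-4 + 4) = 8 - 1*0 = 8 + 0 = 8)
b(Q) = 8
Z(x) = -4 - x/2 (Z(x) = -(x + 8)/2 = -(8 + x)/2 = -4 - x/2)
U(z, c) = 2 - z*(-4 - z/2) (U(z, c) = 2 - (-4 - z/2)*z = 2 - z*(-4 - z/2))
20155 - U(v(8), √(-67 + 62)) = 20155 - (2 + (½)*8*(8 + 8)) = 20155 - (2 + (½)*8*16) = 20155 - (2 + 64) = 20155 - 1*66 = 20155 - 66 = 20089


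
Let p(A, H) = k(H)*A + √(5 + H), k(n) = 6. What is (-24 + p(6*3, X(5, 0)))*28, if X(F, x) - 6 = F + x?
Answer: 2464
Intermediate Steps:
X(F, x) = 6 + F + x (X(F, x) = 6 + (F + x) = 6 + F + x)
p(A, H) = √(5 + H) + 6*A (p(A, H) = 6*A + √(5 + H) = √(5 + H) + 6*A)
(-24 + p(6*3, X(5, 0)))*28 = (-24 + (√(5 + (6 + 5 + 0)) + 6*(6*3)))*28 = (-24 + (√(5 + 11) + 6*18))*28 = (-24 + (√16 + 108))*28 = (-24 + (4 + 108))*28 = (-24 + 112)*28 = 88*28 = 2464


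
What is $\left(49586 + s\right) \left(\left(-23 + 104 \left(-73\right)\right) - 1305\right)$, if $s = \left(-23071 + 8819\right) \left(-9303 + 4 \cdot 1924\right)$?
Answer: $-204736746000$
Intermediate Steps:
$s = 22902964$ ($s = - 14252 \left(-9303 + 7696\right) = \left(-14252\right) \left(-1607\right) = 22902964$)
$\left(49586 + s\right) \left(\left(-23 + 104 \left(-73\right)\right) - 1305\right) = \left(49586 + 22902964\right) \left(\left(-23 + 104 \left(-73\right)\right) - 1305\right) = 22952550 \left(\left(-23 - 7592\right) - 1305\right) = 22952550 \left(-7615 - 1305\right) = 22952550 \left(-8920\right) = -204736746000$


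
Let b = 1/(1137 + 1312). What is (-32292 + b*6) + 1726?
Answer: -74856128/2449 ≈ -30566.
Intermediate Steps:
b = 1/2449 ≈ 0.00040833
(-32292 + b*6) + 1726 = (-32292 + (1/2449)*6) + 1726 = (-32292 + 6/2449) + 1726 = -79083102/2449 + 1726 = -74856128/2449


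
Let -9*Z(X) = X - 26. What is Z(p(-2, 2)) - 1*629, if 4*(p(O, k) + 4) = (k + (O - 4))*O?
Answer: -5633/9 ≈ -625.89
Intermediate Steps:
p(O, k) = -4 + O*(-4 + O + k)/4 (p(O, k) = -4 + ((k + (O - 4))*O)/4 = -4 + ((k + (-4 + O))*O)/4 = -4 + ((-4 + O + k)*O)/4 = -4 + (O*(-4 + O + k))/4 = -4 + O*(-4 + O + k)/4)
Z(X) = 26/9 - X/9 (Z(X) = -(X - 26)/9 = -(-26 + X)/9 = 26/9 - X/9)
Z(p(-2, 2)) - 1*629 = (26/9 - (-4 - 1*(-2) + (¼)*(-2)² + (¼)*(-2)*2)/9) - 1*629 = (26/9 - (-4 + 2 + (¼)*4 - 1)/9) - 629 = (26/9 - (-4 + 2 + 1 - 1)/9) - 629 = (26/9 - ⅑*(-2)) - 629 = (26/9 + 2/9) - 629 = 28/9 - 629 = -5633/9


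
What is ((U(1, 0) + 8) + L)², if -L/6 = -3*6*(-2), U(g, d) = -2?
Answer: 44100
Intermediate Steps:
L = -216 (L = -6*(-3*6)*(-2) = -(-108)*(-2) = -6*36 = -216)
((U(1, 0) + 8) + L)² = ((-2 + 8) - 216)² = (6 - 216)² = (-210)² = 44100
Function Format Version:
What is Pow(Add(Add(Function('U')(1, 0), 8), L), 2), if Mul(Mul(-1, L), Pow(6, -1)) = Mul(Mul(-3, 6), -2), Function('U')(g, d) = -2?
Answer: 44100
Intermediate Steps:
L = -216 (L = Mul(-6, Mul(Mul(-3, 6), -2)) = Mul(-6, Mul(-18, -2)) = Mul(-6, 36) = -216)
Pow(Add(Add(Function('U')(1, 0), 8), L), 2) = Pow(Add(Add(-2, 8), -216), 2) = Pow(Add(6, -216), 2) = Pow(-210, 2) = 44100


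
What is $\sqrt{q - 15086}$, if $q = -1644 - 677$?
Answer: $13 i \sqrt{103} \approx 131.94 i$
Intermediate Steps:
$q = -2321$
$\sqrt{q - 15086} = \sqrt{-2321 - 15086} = \sqrt{-17407} = 13 i \sqrt{103}$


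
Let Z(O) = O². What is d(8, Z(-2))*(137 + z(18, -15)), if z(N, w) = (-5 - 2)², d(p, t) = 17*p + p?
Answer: 26784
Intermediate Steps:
d(p, t) = 18*p
z(N, w) = 49 (z(N, w) = (-7)² = 49)
d(8, Z(-2))*(137 + z(18, -15)) = (18*8)*(137 + 49) = 144*186 = 26784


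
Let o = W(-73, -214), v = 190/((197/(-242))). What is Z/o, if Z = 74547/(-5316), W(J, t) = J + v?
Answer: 4895253/106959692 ≈ 0.045767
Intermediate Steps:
v = -45980/197 (v = 190/((197*(-1/242))) = 190/(-197/242) = 190*(-242/197) = -45980/197 ≈ -233.40)
W(J, t) = -45980/197 + J (W(J, t) = J - 45980/197 = -45980/197 + J)
Z = -24849/1772 (Z = 74547*(-1/5316) = -24849/1772 ≈ -14.023)
o = -60361/197 (o = -45980/197 - 73 = -60361/197 ≈ -306.40)
Z/o = -24849/(1772*(-60361/197)) = -24849/1772*(-197/60361) = 4895253/106959692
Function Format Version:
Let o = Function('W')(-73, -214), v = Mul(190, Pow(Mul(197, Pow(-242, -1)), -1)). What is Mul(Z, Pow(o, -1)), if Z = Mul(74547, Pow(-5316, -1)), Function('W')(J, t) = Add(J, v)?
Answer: Rational(4895253, 106959692) ≈ 0.045767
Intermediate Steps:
v = Rational(-45980, 197) (v = Mul(190, Pow(Mul(197, Rational(-1, 242)), -1)) = Mul(190, Pow(Rational(-197, 242), -1)) = Mul(190, Rational(-242, 197)) = Rational(-45980, 197) ≈ -233.40)
Function('W')(J, t) = Add(Rational(-45980, 197), J) (Function('W')(J, t) = Add(J, Rational(-45980, 197)) = Add(Rational(-45980, 197), J))
Z = Rational(-24849, 1772) (Z = Mul(74547, Rational(-1, 5316)) = Rational(-24849, 1772) ≈ -14.023)
o = Rational(-60361, 197) (o = Add(Rational(-45980, 197), -73) = Rational(-60361, 197) ≈ -306.40)
Mul(Z, Pow(o, -1)) = Mul(Rational(-24849, 1772), Pow(Rational(-60361, 197), -1)) = Mul(Rational(-24849, 1772), Rational(-197, 60361)) = Rational(4895253, 106959692)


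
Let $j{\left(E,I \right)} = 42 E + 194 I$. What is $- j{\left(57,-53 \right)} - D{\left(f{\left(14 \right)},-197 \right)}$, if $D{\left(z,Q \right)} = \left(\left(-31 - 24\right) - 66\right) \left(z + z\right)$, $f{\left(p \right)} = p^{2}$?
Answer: $55320$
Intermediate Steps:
$D{\left(z,Q \right)} = - 242 z$ ($D{\left(z,Q \right)} = \left(\left(-31 - 24\right) - 66\right) 2 z = \left(-55 - 66\right) 2 z = - 121 \cdot 2 z = - 242 z$)
$- j{\left(57,-53 \right)} - D{\left(f{\left(14 \right)},-197 \right)} = - (42 \cdot 57 + 194 \left(-53\right)) - - 242 \cdot 14^{2} = - (2394 - 10282) - \left(-242\right) 196 = \left(-1\right) \left(-7888\right) - -47432 = 7888 + 47432 = 55320$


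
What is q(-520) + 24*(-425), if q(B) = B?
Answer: -10720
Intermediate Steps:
q(-520) + 24*(-425) = -520 + 24*(-425) = -520 - 10200 = -10720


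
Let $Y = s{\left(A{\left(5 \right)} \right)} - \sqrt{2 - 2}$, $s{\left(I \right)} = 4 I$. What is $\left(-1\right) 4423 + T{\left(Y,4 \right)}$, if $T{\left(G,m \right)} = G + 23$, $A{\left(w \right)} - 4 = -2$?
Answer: $-4392$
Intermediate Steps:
$A{\left(w \right)} = 2$ ($A{\left(w \right)} = 4 - 2 = 2$)
$Y = 8$ ($Y = 4 \cdot 2 - \sqrt{2 - 2} = 8 - \sqrt{0} = 8 - 0 = 8 + 0 = 8$)
$T{\left(G,m \right)} = 23 + G$
$\left(-1\right) 4423 + T{\left(Y,4 \right)} = \left(-1\right) 4423 + \left(23 + 8\right) = -4423 + 31 = -4392$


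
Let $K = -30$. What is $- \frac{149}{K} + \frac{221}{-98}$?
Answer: $\frac{1993}{735} \approx 2.7116$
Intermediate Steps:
$- \frac{149}{K} + \frac{221}{-98} = - \frac{149}{-30} + \frac{221}{-98} = \left(-149\right) \left(- \frac{1}{30}\right) + 221 \left(- \frac{1}{98}\right) = \frac{149}{30} - \frac{221}{98} = \frac{1993}{735}$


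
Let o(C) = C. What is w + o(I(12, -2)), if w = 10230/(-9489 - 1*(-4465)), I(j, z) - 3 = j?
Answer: 32565/2512 ≈ 12.964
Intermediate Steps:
I(j, z) = 3 + j
w = -5115/2512 (w = 10230/(-9489 + 4465) = 10230/(-5024) = 10230*(-1/5024) = -5115/2512 ≈ -2.0362)
w + o(I(12, -2)) = -5115/2512 + (3 + 12) = -5115/2512 + 15 = 32565/2512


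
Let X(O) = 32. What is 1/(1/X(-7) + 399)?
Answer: 32/12769 ≈ 0.0025061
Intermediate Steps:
1/(1/X(-7) + 399) = 1/(1/32 + 399) = 1/(12769/32) = 32/12769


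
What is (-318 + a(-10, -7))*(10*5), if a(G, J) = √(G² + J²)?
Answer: -15900 + 50*√149 ≈ -15290.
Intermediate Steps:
(-318 + a(-10, -7))*(10*5) = (-318 + √((-10)² + (-7)²))*(10*5) = (-318 + √(100 + 49))*50 = (-318 + √149)*50 = -15900 + 50*√149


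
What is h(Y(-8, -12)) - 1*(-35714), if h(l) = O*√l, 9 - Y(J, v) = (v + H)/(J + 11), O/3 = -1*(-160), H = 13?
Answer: 35714 + 160*√78 ≈ 37127.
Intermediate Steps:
O = 480 (O = 3*(-1*(-160)) = 3*160 = 480)
Y(J, v) = 9 - (13 + v)/(11 + J) (Y(J, v) = 9 - (v + 13)/(J + 11) = 9 - (13 + v)/(11 + J))
h(l) = 480*√l
h(Y(-8, -12)) - 1*(-35714) = 480*√((86 - 1*(-12) + 9*(-8))/(11 - 8)) - 1*(-35714) = 480*√((86 + 12 - 72)/3) + 35714 = 480*√((⅓)*26) + 35714 = 480*√(26/3) + 35714 = 480*(√78/3) + 35714 = 160*√78 + 35714 = 35714 + 160*√78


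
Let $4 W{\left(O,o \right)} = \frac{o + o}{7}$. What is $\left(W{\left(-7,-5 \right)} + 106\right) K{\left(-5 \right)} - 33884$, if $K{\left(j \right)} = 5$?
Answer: $- \frac{466981}{14} \approx -33356.0$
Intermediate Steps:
$W{\left(O,o \right)} = \frac{o}{14}$ ($W{\left(O,o \right)} = \frac{\left(o + o\right) \frac{1}{7}}{4} = \frac{2 o \frac{1}{7}}{4} = \frac{\frac{2}{7} o}{4} = \frac{o}{14}$)
$\left(W{\left(-7,-5 \right)} + 106\right) K{\left(-5 \right)} - 33884 = \left(\frac{1}{14} \left(-5\right) + 106\right) 5 - 33884 = \left(- \frac{5}{14} + 106\right) 5 - 33884 = \frac{1479}{14} \cdot 5 - 33884 = \frac{7395}{14} - 33884 = - \frac{466981}{14}$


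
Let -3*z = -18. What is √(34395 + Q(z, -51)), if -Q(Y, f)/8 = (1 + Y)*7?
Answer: √34003 ≈ 184.40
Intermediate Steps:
z = 6 (z = -⅓*(-18) = 6)
Q(Y, f) = -56 - 56*Y (Q(Y, f) = -8*(1 + Y)*7 = -8*(7 + 7*Y) = -56 - 56*Y)
√(34395 + Q(z, -51)) = √(34395 + (-56 - 56*6)) = √(34395 + (-56 - 336)) = √(34395 - 392) = √34003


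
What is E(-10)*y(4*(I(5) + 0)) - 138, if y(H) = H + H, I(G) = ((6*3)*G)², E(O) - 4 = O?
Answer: -388938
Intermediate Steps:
E(O) = 4 + O
I(G) = 324*G² (I(G) = (18*G)² = 324*G²)
y(H) = 2*H
E(-10)*y(4*(I(5) + 0)) - 138 = (4 - 10)*(2*(4*(324*5² + 0))) - 138 = -12*4*(324*25 + 0) - 138 = -12*4*(8100 + 0) - 138 = -12*4*8100 - 138 = -12*32400 - 138 = -6*64800 - 138 = -388800 - 138 = -388938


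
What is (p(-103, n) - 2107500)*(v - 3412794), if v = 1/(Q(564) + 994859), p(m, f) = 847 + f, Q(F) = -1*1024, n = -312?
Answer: 1429261445991489677/198767 ≈ 7.1906e+12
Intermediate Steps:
Q(F) = -1024
v = 1/993835 (v = 1/(-1024 + 994859) = 1/993835 ≈ 1.0062e-6)
(p(-103, n) - 2107500)*(v - 3412794) = ((847 - 312) - 2107500)*(1/993835 - 3412794) = (535 - 2107500)*(-3391754124989/993835) = -2106965*(-3391754124989/993835) = 1429261445991489677/198767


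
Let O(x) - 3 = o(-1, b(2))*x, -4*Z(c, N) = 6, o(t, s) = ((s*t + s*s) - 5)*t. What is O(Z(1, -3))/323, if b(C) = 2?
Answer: -3/646 ≈ -0.0046440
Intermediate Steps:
o(t, s) = t*(-5 + s² + s*t) (o(t, s) = ((s*t + s²) - 5)*t = ((s² + s*t) - 5)*t = (-5 + s² + s*t)*t = t*(-5 + s² + s*t))
Z(c, N) = -3/2 (Z(c, N) = -¼*6 = -3/2)
O(x) = 3 + 3*x (O(x) = 3 + (-(-5 + 2² + 2*(-1)))*x = 3 + (-(-5 + 4 - 2))*x = 3 + (-1*(-3))*x = 3 + 3*x)
O(Z(1, -3))/323 = (3 + 3*(-3/2))/323 = (3 - 9/2)*(1/323) = -3/2*1/323 = -3/646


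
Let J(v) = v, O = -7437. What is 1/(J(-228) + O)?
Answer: -1/7665 ≈ -0.00013046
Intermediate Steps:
1/(J(-228) + O) = 1/(-228 - 7437) = 1/(-7665) = -1/7665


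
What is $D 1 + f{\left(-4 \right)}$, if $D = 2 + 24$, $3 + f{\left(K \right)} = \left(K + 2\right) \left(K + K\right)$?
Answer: $39$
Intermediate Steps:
$f{\left(K \right)} = -3 + 2 K \left(2 + K\right)$ ($f{\left(K \right)} = -3 + \left(K + 2\right) \left(K + K\right) = -3 + \left(2 + K\right) 2 K = -3 + 2 K \left(2 + K\right)$)
$D = 26$
$D 1 + f{\left(-4 \right)} = 26 \cdot 1 + \left(-3 + 2 \left(-4\right)^{2} + 4 \left(-4\right)\right) = 26 - -13 = 26 + 13 = 39$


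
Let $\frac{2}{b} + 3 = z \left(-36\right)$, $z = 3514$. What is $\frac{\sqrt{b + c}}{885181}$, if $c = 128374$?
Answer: $\frac{4 \sqrt{128406262368207}}{111981592767} \approx 0.00040477$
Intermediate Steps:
$b = - \frac{2}{126507}$ ($b = \frac{2}{-3 + 3514 \left(-36\right)} = \frac{2}{-3 - 126504} = \frac{2}{-126507} = 2 \left(- \frac{1}{126507}\right) = - \frac{2}{126507} \approx -1.5809 \cdot 10^{-5}$)
$\frac{\sqrt{b + c}}{885181} = \frac{\sqrt{- \frac{2}{126507} + 128374}}{885181} = \sqrt{\frac{16240209616}{126507}} \cdot \frac{1}{885181} = \frac{4 \sqrt{128406262368207}}{126507} \cdot \frac{1}{885181} = \frac{4 \sqrt{128406262368207}}{111981592767}$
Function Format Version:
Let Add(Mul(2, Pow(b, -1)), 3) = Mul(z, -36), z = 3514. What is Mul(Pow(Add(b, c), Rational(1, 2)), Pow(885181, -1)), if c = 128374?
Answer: Mul(Rational(4, 111981592767), Pow(128406262368207, Rational(1, 2))) ≈ 0.00040477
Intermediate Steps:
b = Rational(-2, 126507) (b = Mul(2, Pow(Add(-3, Mul(3514, -36)), -1)) = Mul(2, Pow(Add(-3, -126504), -1)) = Mul(2, Pow(-126507, -1)) = Mul(2, Rational(-1, 126507)) = Rational(-2, 126507) ≈ -1.5809e-5)
Mul(Pow(Add(b, c), Rational(1, 2)), Pow(885181, -1)) = Mul(Pow(Add(Rational(-2, 126507), 128374), Rational(1, 2)), Pow(885181, -1)) = Mul(Pow(Rational(16240209616, 126507), Rational(1, 2)), Rational(1, 885181)) = Mul(Mul(Rational(4, 126507), Pow(128406262368207, Rational(1, 2))), Rational(1, 885181)) = Mul(Rational(4, 111981592767), Pow(128406262368207, Rational(1, 2)))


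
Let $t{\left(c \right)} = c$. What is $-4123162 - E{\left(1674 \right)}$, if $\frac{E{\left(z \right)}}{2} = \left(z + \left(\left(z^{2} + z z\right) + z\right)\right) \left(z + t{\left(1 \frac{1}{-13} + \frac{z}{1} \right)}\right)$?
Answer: $- \frac{488198864506}{13} \approx -3.7554 \cdot 10^{10}$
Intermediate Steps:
$E{\left(z \right)} = 2 \left(- \frac{1}{13} + 2 z\right) \left(2 z + 2 z^{2}\right)$ ($E{\left(z \right)} = 2 \left(z + \left(\left(z^{2} + z z\right) + z\right)\right) \left(z + \left(1 \frac{1}{-13} + \frac{z}{1}\right)\right) = 2 \left(z + \left(\left(z^{2} + z^{2}\right) + z\right)\right) \left(z + \left(1 \left(- \frac{1}{13}\right) + z 1\right)\right) = 2 \left(z + \left(2 z^{2} + z\right)\right) \left(z + \left(- \frac{1}{13} + z\right)\right) = 2 \left(z + \left(z + 2 z^{2}\right)\right) \left(- \frac{1}{13} + 2 z\right) = 2 \left(2 z + 2 z^{2}\right) \left(- \frac{1}{13} + 2 z\right) = 2 \left(- \frac{1}{13} + 2 z\right) \left(2 z + 2 z^{2}\right)$)
$-4123162 - E{\left(1674 \right)} = -4123162 - \frac{4}{13} \cdot 1674 \left(-1 + 25 \cdot 1674 + 26 \cdot 1674^{2}\right) = -4123162 - \frac{4}{13} \cdot 1674 \left(-1 + 41850 + 26 \cdot 2802276\right) = -4123162 - \frac{4}{13} \cdot 1674 \left(-1 + 41850 + 72859176\right) = -4123162 - \frac{4}{13} \cdot 1674 \cdot 72901025 = -4123162 - \frac{488145263400}{13} = - \frac{488198864506}{13}$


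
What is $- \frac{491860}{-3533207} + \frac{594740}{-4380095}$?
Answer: $\frac{10610799104}{3095156462933} \approx 0.0034282$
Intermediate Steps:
$- \frac{491860}{-3533207} + \frac{594740}{-4380095} = \left(-491860\right) \left(- \frac{1}{3533207}\right) + 594740 \left(- \frac{1}{4380095}\right) = \frac{491860}{3533207} - \frac{118948}{876019} = \frac{10610799104}{3095156462933}$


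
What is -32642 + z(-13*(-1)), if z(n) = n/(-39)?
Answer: -97927/3 ≈ -32642.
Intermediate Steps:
z(n) = -n/39 (z(n) = n*(-1/39) = -n/39)
-32642 + z(-13*(-1)) = -32642 - (-1)*(-1)/3 = -32642 - 1/39*13 = -32642 - ⅓ = -97927/3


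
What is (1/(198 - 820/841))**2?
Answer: 707281/27455827204 ≈ 2.5761e-5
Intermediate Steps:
(1/(198 - 820/841))**2 = (1/(165698/841))**2 = (841/165698)**2 = 707281/27455827204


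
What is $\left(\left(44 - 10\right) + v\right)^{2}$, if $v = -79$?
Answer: $2025$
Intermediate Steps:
$\left(\left(44 - 10\right) + v\right)^{2} = \left(\left(44 - 10\right) - 79\right)^{2} = \left(34 - 79\right)^{2} = \left(-45\right)^{2} = 2025$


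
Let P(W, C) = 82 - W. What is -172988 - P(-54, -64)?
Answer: -173124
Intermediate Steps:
-172988 - P(-54, -64) = -172988 - (82 - 1*(-54)) = -172988 - (82 + 54) = -172988 - 1*136 = -172988 - 136 = -173124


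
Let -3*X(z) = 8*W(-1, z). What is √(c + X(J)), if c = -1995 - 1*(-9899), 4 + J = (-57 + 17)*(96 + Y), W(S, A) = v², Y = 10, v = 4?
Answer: 4*√4422/3 ≈ 88.664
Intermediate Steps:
W(S, A) = 16 (W(S, A) = 4² = 16)
J = -4244 (J = -4 + (-57 + 17)*(96 + 10) = -4 - 40*106 = -4 - 4240 = -4244)
c = 7904 (c = -1995 + 9899 = 7904)
X(z) = -128/3 (X(z) = -8*16/3 = -⅓*128 = -128/3)
√(c + X(J)) = √(7904 - 128/3) = √(23584/3) = 4*√4422/3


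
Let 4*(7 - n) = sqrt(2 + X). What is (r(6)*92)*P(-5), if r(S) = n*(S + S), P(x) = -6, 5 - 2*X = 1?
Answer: -43056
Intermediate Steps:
X = 2 (X = 5/2 - 1/2*1 = 5/2 - 1/2 = 2)
n = 13/2 (n = 7 - sqrt(2 + 2)/4 = 7 - sqrt(4)/4 = 7 - 1/4*2 = 7 - 1/2 = 13/2 ≈ 6.5000)
r(S) = 13*S (r(S) = 13*(S + S)/2 = 13*(2*S)/2 = 13*S)
(r(6)*92)*P(-5) = ((13*6)*92)*(-6) = (78*92)*(-6) = 7176*(-6) = -43056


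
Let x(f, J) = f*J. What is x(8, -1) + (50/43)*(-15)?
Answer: -1094/43 ≈ -25.442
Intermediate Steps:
x(f, J) = J*f
x(8, -1) + (50/43)*(-15) = -1*8 + (50/43)*(-15) = -8 + (50*(1/43))*(-15) = -8 + (50/43)*(-15) = -8 - 750/43 = -1094/43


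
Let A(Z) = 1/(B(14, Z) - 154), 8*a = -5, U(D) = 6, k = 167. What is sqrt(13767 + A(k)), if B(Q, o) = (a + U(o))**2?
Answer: sqrt(882630066135)/8007 ≈ 117.33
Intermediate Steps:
a = -5/8 (a = (1/8)*(-5) = -5/8 ≈ -0.62500)
B(Q, o) = 1849/64 (B(Q, o) = (-5/8 + 6)**2 = (43/8)**2 = 1849/64)
A(Z) = -64/8007 (A(Z) = 1/(1849/64 - 154) = 1/(-8007/64) = -64/8007)
sqrt(13767 + A(k)) = sqrt(13767 - 64/8007) = sqrt(110232305/8007) = sqrt(882630066135)/8007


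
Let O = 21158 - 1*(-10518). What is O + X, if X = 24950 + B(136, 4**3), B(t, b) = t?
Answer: 56762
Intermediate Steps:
O = 31676 (O = 21158 + 10518 = 31676)
X = 25086 (X = 24950 + 136 = 25086)
O + X = 31676 + 25086 = 56762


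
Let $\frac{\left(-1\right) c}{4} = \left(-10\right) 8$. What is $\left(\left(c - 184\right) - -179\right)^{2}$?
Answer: $99225$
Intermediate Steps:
$c = 320$ ($c = - 4 \left(\left(-10\right) 8\right) = \left(-4\right) \left(-80\right) = 320$)
$\left(\left(c - 184\right) - -179\right)^{2} = \left(\left(320 - 184\right) - -179\right)^{2} = \left(\left(320 - 184\right) + \left(-233 + 412\right)\right)^{2} = \left(136 + 179\right)^{2} = 315^{2} = 99225$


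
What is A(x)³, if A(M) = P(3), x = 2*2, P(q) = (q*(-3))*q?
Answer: -19683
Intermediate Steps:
P(q) = -3*q² (P(q) = (-3*q)*q = -3*q²)
x = 4
A(M) = -27 (A(M) = -3*3² = -3*9 = -27)
A(x)³ = (-27)³ = -19683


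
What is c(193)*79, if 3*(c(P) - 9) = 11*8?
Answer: 9085/3 ≈ 3028.3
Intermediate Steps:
c(P) = 115/3 (c(P) = 9 + (11*8)/3 = 9 + (⅓)*88 = 9 + 88/3 = 115/3)
c(193)*79 = (115/3)*79 = 9085/3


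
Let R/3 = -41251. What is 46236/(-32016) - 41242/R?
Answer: -366786653/330173004 ≈ -1.1109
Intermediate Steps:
R = -123753 (R = 3*(-41251) = -123753)
46236/(-32016) - 41242/R = 46236/(-32016) - 41242/(-123753) = 46236*(-1/32016) - 41242*(-1/123753) = -3853/2668 + 41242/123753 = -366786653/330173004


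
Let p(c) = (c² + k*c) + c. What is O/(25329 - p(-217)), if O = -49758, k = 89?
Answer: 24879/1115 ≈ 22.313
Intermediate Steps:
p(c) = c² + 90*c (p(c) = (c² + 89*c) + c = c² + 90*c)
O/(25329 - p(-217)) = -49758/(25329 - (-217)*(90 - 217)) = -49758/(25329 - (-217)*(-127)) = -49758/(25329 - 1*27559) = -49758/(25329 - 27559) = -49758/(-2230) = -49758*(-1/2230) = 24879/1115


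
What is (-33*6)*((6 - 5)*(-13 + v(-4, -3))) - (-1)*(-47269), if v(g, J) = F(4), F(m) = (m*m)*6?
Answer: -63703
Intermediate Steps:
F(m) = 6*m² (F(m) = m²*6 = 6*m²)
v(g, J) = 96 (v(g, J) = 6*4² = 6*16 = 96)
(-33*6)*((6 - 5)*(-13 + v(-4, -3))) - (-1)*(-47269) = (-33*6)*((6 - 5)*(-13 + 96)) - (-1)*(-47269) = -198*83 - 1*47269 = -198*83 - 47269 = -16434 - 47269 = -63703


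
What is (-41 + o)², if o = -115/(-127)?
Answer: 25928464/16129 ≈ 1607.6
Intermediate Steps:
o = 115/127 (o = -115*(-1/127) = 115/127 ≈ 0.90551)
(-41 + o)² = (-41 + 115/127)² = (-5092/127)² = 25928464/16129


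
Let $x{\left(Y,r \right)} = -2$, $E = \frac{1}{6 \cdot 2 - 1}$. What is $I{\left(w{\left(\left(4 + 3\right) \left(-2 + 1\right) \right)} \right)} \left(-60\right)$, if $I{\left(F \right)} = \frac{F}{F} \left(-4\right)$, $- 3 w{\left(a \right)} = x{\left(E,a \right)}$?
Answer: $240$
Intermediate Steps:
$E = \frac{1}{11}$ ($E = \frac{1}{12 - 1} = \frac{1}{11} \approx 0.090909$)
$w{\left(a \right)} = \frac{2}{3}$ ($w{\left(a \right)} = \left(- \frac{1}{3}\right) \left(-2\right) = \frac{2}{3}$)
$I{\left(F \right)} = -4$ ($I{\left(F \right)} = 1 \left(-4\right) = -4$)
$I{\left(w{\left(\left(4 + 3\right) \left(-2 + 1\right) \right)} \right)} \left(-60\right) = \left(-4\right) \left(-60\right) = 240$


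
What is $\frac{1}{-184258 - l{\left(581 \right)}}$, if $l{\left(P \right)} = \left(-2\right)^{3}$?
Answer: $- \frac{1}{184250} \approx -5.4274 \cdot 10^{-6}$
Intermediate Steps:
$l{\left(P \right)} = -8$
$\frac{1}{-184258 - l{\left(581 \right)}} = \frac{1}{-184258 - -8} = \frac{1}{-184258 + 8} = \frac{1}{-184250} = - \frac{1}{184250}$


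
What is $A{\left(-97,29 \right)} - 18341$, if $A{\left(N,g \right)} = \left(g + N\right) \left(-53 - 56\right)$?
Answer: $-10929$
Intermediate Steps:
$A{\left(N,g \right)} = - 109 N - 109 g$ ($A{\left(N,g \right)} = \left(N + g\right) \left(-109\right) = - 109 N - 109 g$)
$A{\left(-97,29 \right)} - 18341 = \left(\left(-109\right) \left(-97\right) - 3161\right) - 18341 = \left(10573 - 3161\right) - 18341 = 7412 - 18341 = -10929$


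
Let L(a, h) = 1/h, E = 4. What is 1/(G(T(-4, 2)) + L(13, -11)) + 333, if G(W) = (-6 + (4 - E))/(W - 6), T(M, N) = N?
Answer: 10345/31 ≈ 333.71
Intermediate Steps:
G(W) = -6/(-6 + W) (G(W) = (-6 + (4 - 1*4))/(W - 6) = (-6 + (4 - 4))/(-6 + W) = (-6 + 0)/(-6 + W) = -6/(-6 + W))
1/(G(T(-4, 2)) + L(13, -11)) + 333 = 1/(-6/(-6 + 2) + 1/(-11)) + 333 = 1/(-6/(-4) - 1/11) + 333 = 1/(-6*(-1/4) - 1/11) + 333 = 1/(3/2 - 1/11) + 333 = 1/(31/22) + 333 = 22/31 + 333 = 10345/31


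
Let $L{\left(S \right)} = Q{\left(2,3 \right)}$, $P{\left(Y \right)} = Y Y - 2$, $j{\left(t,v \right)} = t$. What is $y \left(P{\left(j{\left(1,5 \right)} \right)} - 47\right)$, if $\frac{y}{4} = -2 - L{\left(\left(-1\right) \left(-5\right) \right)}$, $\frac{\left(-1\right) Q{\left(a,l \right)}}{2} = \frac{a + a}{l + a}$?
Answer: $\frac{384}{5} \approx 76.8$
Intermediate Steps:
$Q{\left(a,l \right)} = - \frac{4 a}{a + l}$ ($Q{\left(a,l \right)} = - 2 \frac{a + a}{l + a} = - 2 \frac{2 a}{a + l} = - \frac{4 a}{a + l}$)
$P{\left(Y \right)} = -2 + Y^{2}$ ($P{\left(Y \right)} = Y^{2} - 2 = -2 + Y^{2}$)
$L{\left(S \right)} = - \frac{8}{5}$ ($L{\left(S \right)} = \left(-4\right) 2 \frac{1}{2 + 3} = \left(-4\right) 2 \cdot \frac{1}{5} = - \frac{8}{5}$)
$y = - \frac{8}{5}$ ($y = 4 \left(-2 - - \frac{8}{5}\right) = 4 \left(-2 + \frac{8}{5}\right) = 4 \left(- \frac{2}{5}\right) = - \frac{8}{5} \approx -1.6$)
$y \left(P{\left(j{\left(1,5 \right)} \right)} - 47\right) = - \frac{8 \left(\left(-2 + 1^{2}\right) - 47\right)}{5} = - \frac{8 \left(\left(-2 + 1\right) - 47\right)}{5} = - \frac{8 \left(-1 - 47\right)}{5} = \left(- \frac{8}{5}\right) \left(-48\right) = \frac{384}{5}$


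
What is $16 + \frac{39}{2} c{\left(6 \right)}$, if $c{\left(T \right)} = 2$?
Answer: $55$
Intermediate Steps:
$16 + \frac{39}{2} c{\left(6 \right)} = 16 + \frac{39}{2} \cdot 2 = 16 + 39 = 55$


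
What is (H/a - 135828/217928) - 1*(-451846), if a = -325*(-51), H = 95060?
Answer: 81607848798509/180607830 ≈ 4.5185e+5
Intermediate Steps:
a = 16575
(H/a - 135828/217928) - 1*(-451846) = (95060/16575 - 135828/217928) - 1*(-451846) = (95060*(1/16575) - 135828*1/217928) + 451846 = (19012/3315 - 33957/54482) + 451846 = 923244329/180607830 + 451846 = 81607848798509/180607830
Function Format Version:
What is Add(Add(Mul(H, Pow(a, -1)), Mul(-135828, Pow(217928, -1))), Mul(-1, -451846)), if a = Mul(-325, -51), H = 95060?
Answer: Rational(81607848798509, 180607830) ≈ 4.5185e+5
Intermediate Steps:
a = 16575
Add(Add(Mul(H, Pow(a, -1)), Mul(-135828, Pow(217928, -1))), Mul(-1, -451846)) = Add(Add(Mul(95060, Pow(16575, -1)), Mul(-135828, Pow(217928, -1))), Mul(-1, -451846)) = Add(Add(Mul(95060, Rational(1, 16575)), Mul(-135828, Rational(1, 217928))), 451846) = Add(Add(Rational(19012, 3315), Rational(-33957, 54482)), 451846) = Add(Rational(923244329, 180607830), 451846) = Rational(81607848798509, 180607830)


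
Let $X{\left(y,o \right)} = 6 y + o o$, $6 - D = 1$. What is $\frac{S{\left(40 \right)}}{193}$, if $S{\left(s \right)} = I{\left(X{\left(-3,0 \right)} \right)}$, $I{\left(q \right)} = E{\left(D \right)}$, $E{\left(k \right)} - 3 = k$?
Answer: $\frac{8}{193} \approx 0.041451$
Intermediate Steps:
$D = 5$ ($D = 6 - 1 = 5$)
$E{\left(k \right)} = 3 + k$
$X{\left(y,o \right)} = o^{2} + 6 y$ ($X{\left(y,o \right)} = 6 y + o^{2} = o^{2} + 6 y$)
$I{\left(q \right)} = 8$ ($I{\left(q \right)} = 3 + 5 = 8$)
$S{\left(s \right)} = 8$
$\frac{S{\left(40 \right)}}{193} = \frac{8}{193}$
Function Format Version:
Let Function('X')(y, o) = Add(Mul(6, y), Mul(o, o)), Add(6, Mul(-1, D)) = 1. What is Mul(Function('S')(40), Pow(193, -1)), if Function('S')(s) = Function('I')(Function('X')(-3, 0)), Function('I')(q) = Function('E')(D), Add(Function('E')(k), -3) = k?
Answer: Rational(8, 193) ≈ 0.041451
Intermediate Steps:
D = 5 (D = Add(6, Mul(-1, 1)) = Add(6, -1) = 5)
Function('E')(k) = Add(3, k)
Function('X')(y, o) = Add(Pow(o, 2), Mul(6, y)) (Function('X')(y, o) = Add(Mul(6, y), Pow(o, 2)) = Add(Pow(o, 2), Mul(6, y)))
Function('I')(q) = 8 (Function('I')(q) = Add(3, 5) = 8)
Function('S')(s) = 8
Mul(Function('S')(40), Pow(193, -1)) = Mul(8, Pow(193, -1)) = Mul(8, Rational(1, 193)) = Rational(8, 193)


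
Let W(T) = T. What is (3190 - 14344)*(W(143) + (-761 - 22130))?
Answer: 253731192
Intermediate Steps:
(3190 - 14344)*(W(143) + (-761 - 22130)) = (3190 - 14344)*(143 + (-761 - 22130)) = -11154*(143 - 22891) = -11154*(-22748) = 253731192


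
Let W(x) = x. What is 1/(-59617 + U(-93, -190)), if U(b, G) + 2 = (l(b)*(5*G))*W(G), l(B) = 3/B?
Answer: -31/2028689 ≈ -1.5281e-5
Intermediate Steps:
U(b, G) = -2 + 15*G²/b (U(b, G) = -2 + ((3/b)*(5*G))*G = -2 + (15*G/b)*G = -2 + 15*G²/b)
1/(-59617 + U(-93, -190)) = 1/(-59617 + (-2 + 15*(-190)²/(-93))) = 1/(-59617 + (-2 + 15*36100*(-1/93))) = 1/(-59617 + (-2 - 180500/31)) = 1/(-59617 - 180562/31) = 1/(-2028689/31) = -31/2028689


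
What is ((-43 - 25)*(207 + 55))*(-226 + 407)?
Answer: -3224696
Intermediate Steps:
((-43 - 25)*(207 + 55))*(-226 + 407) = -68*262*181 = -17816*181 = -3224696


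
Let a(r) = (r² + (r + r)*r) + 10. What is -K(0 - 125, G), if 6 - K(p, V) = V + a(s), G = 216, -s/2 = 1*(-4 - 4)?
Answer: 988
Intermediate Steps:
s = 16 (s = -2*(-4 - 4) = -2*(-8) = 16)
a(r) = 10 + 3*r² (a(r) = (r² + (2*r)*r) + 10 = (r² + 2*r²) + 10 = 3*r² + 10 = 10 + 3*r²)
K(p, V) = -772 - V (K(p, V) = 6 - (V + (10 + 3*16²)) = 6 - (V + (10 + 3*256)) = 6 - (V + (10 + 768)) = 6 - (V + 778) = 6 - (778 + V) = 6 + (-778 - V) = -772 - V)
-K(0 - 125, G) = -(-772 - 1*216) = -(-772 - 216) = -1*(-988) = 988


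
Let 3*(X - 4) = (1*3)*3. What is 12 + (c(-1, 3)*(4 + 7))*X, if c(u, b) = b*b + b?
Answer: 936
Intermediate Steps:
c(u, b) = b + b² (c(u, b) = b² + b = b + b²)
X = 7 (X = 4 + ((1*3)*3)/3 = 4 + (3*3)/3 = 4 + (⅓)*9 = 4 + 3 = 7)
12 + (c(-1, 3)*(4 + 7))*X = 12 + ((3*(1 + 3))*(4 + 7))*7 = 12 + ((3*4)*11)*7 = 12 + (12*11)*7 = 12 + 132*7 = 12 + 924 = 936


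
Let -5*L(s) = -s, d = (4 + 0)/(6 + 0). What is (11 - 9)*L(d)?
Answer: 4/15 ≈ 0.26667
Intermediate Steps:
d = ⅔ (d = 4/6 = 4*(⅙) = ⅔ ≈ 0.66667)
L(s) = s/5 (L(s) = -(-1)*s/5 = s/5)
(11 - 9)*L(d) = (11 - 9)*((⅕)*(⅔)) = 2*(2/15) = 4/15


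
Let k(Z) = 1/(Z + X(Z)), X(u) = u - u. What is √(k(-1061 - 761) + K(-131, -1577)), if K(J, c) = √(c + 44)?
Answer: √(-1822 + 3319684*I*√1533)/1822 ≈ 4.4245 + 4.4246*I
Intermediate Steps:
X(u) = 0
K(J, c) = √(44 + c)
k(Z) = 1/Z (k(Z) = 1/(Z + 0) = 1/Z)
√(k(-1061 - 761) + K(-131, -1577)) = √(1/(-1061 - 761) + √(44 - 1577)) = √(1/(-1822) + √(-1533)) = √(-1/1822 + I*√1533)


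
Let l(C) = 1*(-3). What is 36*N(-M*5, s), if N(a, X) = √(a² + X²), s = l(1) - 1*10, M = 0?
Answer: 468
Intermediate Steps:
l(C) = -3
s = -13 (s = -3 - 1*10 = -3 - 10 = -13)
N(a, X) = √(X² + a²)
36*N(-M*5, s) = 36*√((-13)² + (-1*0*5)²) = 36*√(169 + (0*5)²) = 36*√(169 + 0²) = 36*√(169 + 0) = 36*√169 = 36*13 = 468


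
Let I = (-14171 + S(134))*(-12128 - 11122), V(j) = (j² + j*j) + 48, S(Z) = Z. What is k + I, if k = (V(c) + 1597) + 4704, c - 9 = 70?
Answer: 326379081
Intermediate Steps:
c = 79 (c = 9 + 70 = 79)
V(j) = 48 + 2*j² (V(j) = (j² + j²) + 48 = 2*j² + 48 = 48 + 2*j²)
k = 18831 (k = ((48 + 2*79²) + 1597) + 4704 = ((48 + 2*6241) + 1597) + 4704 = ((48 + 12482) + 1597) + 4704 = (12530 + 1597) + 4704 = 14127 + 4704 = 18831)
I = 326360250 (I = (-14171 + 134)*(-12128 - 11122) = -14037*(-23250) = 326360250)
k + I = 18831 + 326360250 = 326379081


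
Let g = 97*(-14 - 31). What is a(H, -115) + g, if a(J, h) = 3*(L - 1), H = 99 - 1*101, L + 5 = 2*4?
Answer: -4359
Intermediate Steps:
L = 3 (L = -5 + 2*4 = -5 + 8 = 3)
g = -4365 (g = 97*(-45) = -4365)
H = -2 (H = 99 - 101 = -2)
a(J, h) = 6 (a(J, h) = 3*(3 - 1) = 3*2 = 6)
a(H, -115) + g = 6 - 4365 = -4359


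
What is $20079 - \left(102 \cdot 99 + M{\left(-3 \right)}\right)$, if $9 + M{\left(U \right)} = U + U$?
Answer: $9996$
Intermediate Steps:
$M{\left(U \right)} = -9 + 2 U$ ($M{\left(U \right)} = -9 + \left(U + U\right) = -9 + 2 U$)
$20079 - \left(102 \cdot 99 + M{\left(-3 \right)}\right) = 20079 - \left(102 \cdot 99 + \left(-9 + 2 \left(-3\right)\right)\right) = 20079 - \left(10098 - 15\right) = 20079 - 10083 = 9996$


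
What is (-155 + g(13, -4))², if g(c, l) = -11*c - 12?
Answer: 96100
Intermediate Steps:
g(c, l) = -12 - 11*c
(-155 + g(13, -4))² = (-155 + (-12 - 11*13))² = (-155 + (-12 - 143))² = (-155 - 155)² = (-310)² = 96100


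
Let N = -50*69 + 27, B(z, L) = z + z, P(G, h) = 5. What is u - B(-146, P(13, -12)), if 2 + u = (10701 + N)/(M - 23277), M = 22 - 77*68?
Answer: 2751704/9497 ≈ 289.74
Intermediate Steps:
B(z, L) = 2*z
M = -5214 (M = 22 - 5236 = -5214)
N = -3423 (N = -3450 + 27 = -3423)
u = -21420/9497 (u = -2 + (10701 - 3423)/(-5214 - 23277) = -2 + 7278/(-28491) = -2 + 7278*(-1/28491) = -2 - 2426/9497 = -21420/9497 ≈ -2.2554)
u - B(-146, P(13, -12)) = -21420/9497 - 2*(-146) = -21420/9497 - 1*(-292) = -21420/9497 + 292 = 2751704/9497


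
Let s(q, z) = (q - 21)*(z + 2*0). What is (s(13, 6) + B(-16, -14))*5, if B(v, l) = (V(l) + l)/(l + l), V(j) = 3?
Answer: -6665/28 ≈ -238.04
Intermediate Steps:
s(q, z) = z*(-21 + q) (s(q, z) = (-21 + q)*(z + 0) = (-21 + q)*z = z*(-21 + q))
B(v, l) = (3 + l)/(2*l) (B(v, l) = (3 + l)/(l + l) = (3 + l)/((2*l)) = (3 + l)*(1/(2*l)) = (3 + l)/(2*l))
(s(13, 6) + B(-16, -14))*5 = (6*(-21 + 13) + (½)*(3 - 14)/(-14))*5 = (6*(-8) + (½)*(-1/14)*(-11))*5 = (-48 + 11/28)*5 = -1333/28*5 = -6665/28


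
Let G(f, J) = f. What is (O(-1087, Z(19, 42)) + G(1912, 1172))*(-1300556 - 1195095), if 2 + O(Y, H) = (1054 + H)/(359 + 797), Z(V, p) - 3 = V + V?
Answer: -324295901165/68 ≈ -4.7691e+9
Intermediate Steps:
Z(V, p) = 3 + 2*V (Z(V, p) = 3 + (V + V) = 3 + 2*V)
O(Y, H) = -37/34 + H/1156 (O(Y, H) = -2 + (1054 + H)/(359 + 797) = -2 + (1054 + H)/1156 = -2 + (1054 + H)*(1/1156) = -2 + (31/34 + H/1156) = -37/34 + H/1156)
(O(-1087, Z(19, 42)) + G(1912, 1172))*(-1300556 - 1195095) = ((-37/34 + (3 + 2*19)/1156) + 1912)*(-1300556 - 1195095) = ((-37/34 + (3 + 38)/1156) + 1912)*(-2495651) = ((-37/34 + (1/1156)*41) + 1912)*(-2495651) = ((-37/34 + 41/1156) + 1912)*(-2495651) = (-1217/1156 + 1912)*(-2495651) = (2209055/1156)*(-2495651) = -324295901165/68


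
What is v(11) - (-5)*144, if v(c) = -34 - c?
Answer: 675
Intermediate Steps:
v(11) - (-5)*144 = (-34 - 1*11) - (-5)*144 = (-34 - 11) - 1*(-720) = -45 + 720 = 675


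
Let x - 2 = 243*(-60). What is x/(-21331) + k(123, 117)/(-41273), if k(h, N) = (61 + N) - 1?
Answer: 597902207/880394363 ≈ 0.67913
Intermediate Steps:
x = -14578 (x = 2 + 243*(-60) = 2 - 14580 = -14578)
k(h, N) = 60 + N
x/(-21331) + k(123, 117)/(-41273) = -14578/(-21331) + (60 + 117)/(-41273) = -14578*(-1/21331) + 177*(-1/41273) = 14578/21331 - 177/41273 = 597902207/880394363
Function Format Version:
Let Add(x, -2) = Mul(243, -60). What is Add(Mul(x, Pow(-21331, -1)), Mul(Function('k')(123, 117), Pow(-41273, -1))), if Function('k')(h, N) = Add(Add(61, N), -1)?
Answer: Rational(597902207, 880394363) ≈ 0.67913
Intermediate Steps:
x = -14578 (x = Add(2, Mul(243, -60)) = Add(2, -14580) = -14578)
Function('k')(h, N) = Add(60, N)
Add(Mul(x, Pow(-21331, -1)), Mul(Function('k')(123, 117), Pow(-41273, -1))) = Add(Mul(-14578, Pow(-21331, -1)), Mul(Add(60, 117), Pow(-41273, -1))) = Add(Mul(-14578, Rational(-1, 21331)), Mul(177, Rational(-1, 41273))) = Add(Rational(14578, 21331), Rational(-177, 41273)) = Rational(597902207, 880394363)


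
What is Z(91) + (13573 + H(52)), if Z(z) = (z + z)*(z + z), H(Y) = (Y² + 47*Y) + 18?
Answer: 51863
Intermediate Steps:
H(Y) = 18 + Y² + 47*Y
Z(z) = 4*z² (Z(z) = (2*z)*(2*z) = 4*z²)
Z(91) + (13573 + H(52)) = 4*91² + (13573 + (18 + 52² + 47*52)) = 4*8281 + (13573 + (18 + 2704 + 2444)) = 33124 + (13573 + 5166) = 33124 + 18739 = 51863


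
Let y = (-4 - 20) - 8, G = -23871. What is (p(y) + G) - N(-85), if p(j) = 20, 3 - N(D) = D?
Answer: -23939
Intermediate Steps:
N(D) = 3 - D
y = -32 (y = -24 - 8 = -32)
(p(y) + G) - N(-85) = (20 - 23871) - (3 - 1*(-85)) = -23851 - (3 + 85) = -23851 - 1*88 = -23851 - 88 = -23939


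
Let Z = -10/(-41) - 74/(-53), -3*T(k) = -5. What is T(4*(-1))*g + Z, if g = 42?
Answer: 155674/2173 ≈ 71.640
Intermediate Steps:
T(k) = 5/3 (T(k) = -⅓*(-5) = 5/3)
Z = 3564/2173 (Z = -10*(-1/41) - 74*(-1/53) = 10/41 + 74/53 = 3564/2173 ≈ 1.6401)
T(4*(-1))*g + Z = (5/3)*42 + 3564/2173 = 70 + 3564/2173 = 155674/2173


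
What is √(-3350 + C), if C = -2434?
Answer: 2*I*√1446 ≈ 76.053*I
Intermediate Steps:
√(-3350 + C) = √(-3350 - 2434) = √(-5784) = 2*I*√1446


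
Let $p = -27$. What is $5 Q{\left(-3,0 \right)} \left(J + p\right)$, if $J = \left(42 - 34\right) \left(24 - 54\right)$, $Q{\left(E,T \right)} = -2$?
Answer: $2670$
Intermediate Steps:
$J = -240$ ($J = 8 \left(-30\right) = -240$)
$5 Q{\left(-3,0 \right)} \left(J + p\right) = 5 \left(-2\right) \left(-240 - 27\right) = \left(-10\right) \left(-267\right) = 2670$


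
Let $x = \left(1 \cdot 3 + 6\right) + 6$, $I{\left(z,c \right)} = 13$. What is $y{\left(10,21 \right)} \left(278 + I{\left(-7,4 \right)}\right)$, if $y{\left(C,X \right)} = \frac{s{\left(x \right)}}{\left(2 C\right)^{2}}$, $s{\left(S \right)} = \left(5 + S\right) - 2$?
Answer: $\frac{2619}{200} \approx 13.095$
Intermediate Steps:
$x = 15$ ($x = \left(3 + 6\right) + 6 = 9 + 6 = 15$)
$s{\left(S \right)} = 3 + S$
$y{\left(C,X \right)} = \frac{9}{2 C^{2}}$ ($y{\left(C,X \right)} = \frac{3 + 15}{\left(2 C\right)^{2}} = \frac{18}{4 C^{2}} = 18 \frac{1}{4 C^{2}} = \frac{9}{2 C^{2}}$)
$y{\left(10,21 \right)} \left(278 + I{\left(-7,4 \right)}\right) = \frac{9}{2 \cdot 100} \left(278 + 13\right) = \frac{9}{2} \cdot \frac{1}{100} \cdot 291 = \frac{9}{200} \cdot 291 = \frac{2619}{200}$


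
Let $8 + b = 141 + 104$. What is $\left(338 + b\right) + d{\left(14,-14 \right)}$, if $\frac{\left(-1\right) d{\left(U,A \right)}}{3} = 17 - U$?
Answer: $566$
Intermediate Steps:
$d{\left(U,A \right)} = -51 + 3 U$ ($d{\left(U,A \right)} = - 3 \left(17 - U\right) = -51 + 3 U$)
$b = 237$ ($b = -8 + \left(141 + 104\right) = -8 + 245 = 237$)
$\left(338 + b\right) + d{\left(14,-14 \right)} = \left(338 + 237\right) + \left(-51 + 3 \cdot 14\right) = 575 + \left(-51 + 42\right) = 575 - 9 = 566$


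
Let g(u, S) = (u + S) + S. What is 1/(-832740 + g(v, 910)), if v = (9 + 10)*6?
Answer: -1/830806 ≈ -1.2037e-6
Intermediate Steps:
v = 114 (v = 19*6 = 114)
g(u, S) = u + 2*S (g(u, S) = (S + u) + S = u + 2*S)
1/(-832740 + g(v, 910)) = 1/(-832740 + (114 + 2*910)) = 1/(-832740 + (114 + 1820)) = 1/(-832740 + 1934) = 1/(-830806) = -1/830806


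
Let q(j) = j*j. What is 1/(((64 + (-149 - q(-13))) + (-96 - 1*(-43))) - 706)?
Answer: -1/1013 ≈ -0.00098717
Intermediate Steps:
q(j) = j²
1/(((64 + (-149 - q(-13))) + (-96 - 1*(-43))) - 706) = 1/(((64 + (-149 - 1*(-13)²)) + (-96 - 1*(-43))) - 706) = 1/(((64 + (-149 - 1*169)) + (-96 + 43)) - 706) = 1/(((64 + (-149 - 169)) - 53) - 706) = 1/(((64 - 318) - 53) - 706) = 1/((-254 - 53) - 706) = 1/(-307 - 706) = 1/(-1013) = -1/1013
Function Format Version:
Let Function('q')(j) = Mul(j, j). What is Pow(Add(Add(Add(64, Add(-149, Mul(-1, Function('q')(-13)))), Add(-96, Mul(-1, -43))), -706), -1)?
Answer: Rational(-1, 1013) ≈ -0.00098717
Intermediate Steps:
Function('q')(j) = Pow(j, 2)
Pow(Add(Add(Add(64, Add(-149, Mul(-1, Function('q')(-13)))), Add(-96, Mul(-1, -43))), -706), -1) = Pow(Add(Add(Add(64, Add(-149, Mul(-1, Pow(-13, 2)))), Add(-96, Mul(-1, -43))), -706), -1) = Pow(Add(Add(Add(64, Add(-149, Mul(-1, 169))), Add(-96, 43)), -706), -1) = Pow(Add(Add(Add(64, Add(-149, -169)), -53), -706), -1) = Pow(Add(Add(Add(64, -318), -53), -706), -1) = Pow(Add(Add(-254, -53), -706), -1) = Pow(Add(-307, -706), -1) = Pow(-1013, -1) = Rational(-1, 1013)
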